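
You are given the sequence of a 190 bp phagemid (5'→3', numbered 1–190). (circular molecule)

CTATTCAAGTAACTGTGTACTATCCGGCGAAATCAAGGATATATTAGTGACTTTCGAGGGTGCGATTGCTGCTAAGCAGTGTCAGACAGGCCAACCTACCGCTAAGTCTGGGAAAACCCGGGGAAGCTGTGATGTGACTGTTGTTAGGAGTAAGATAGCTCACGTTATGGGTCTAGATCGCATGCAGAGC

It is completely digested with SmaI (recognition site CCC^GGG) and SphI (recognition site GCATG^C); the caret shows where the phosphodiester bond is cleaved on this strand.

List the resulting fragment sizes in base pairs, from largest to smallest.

125, 65 bp

The SmaI site (CCCGGG) starts at position 117.
SmaI cuts after base 3 of each site, so after position 119.
The SphI site (GCATGC) starts at position 180.
SphI cuts after base 5 of each site (before the last base), so after position 184.
Combined cut positions: 119, 184.
Circular molecule, 2 cuts → 2 fragments:
  120–184 → 65 bp
  185–190 then 1–119 → 6 + 119 = 125 bp
Sorted largest to smallest: 125, 65 bp.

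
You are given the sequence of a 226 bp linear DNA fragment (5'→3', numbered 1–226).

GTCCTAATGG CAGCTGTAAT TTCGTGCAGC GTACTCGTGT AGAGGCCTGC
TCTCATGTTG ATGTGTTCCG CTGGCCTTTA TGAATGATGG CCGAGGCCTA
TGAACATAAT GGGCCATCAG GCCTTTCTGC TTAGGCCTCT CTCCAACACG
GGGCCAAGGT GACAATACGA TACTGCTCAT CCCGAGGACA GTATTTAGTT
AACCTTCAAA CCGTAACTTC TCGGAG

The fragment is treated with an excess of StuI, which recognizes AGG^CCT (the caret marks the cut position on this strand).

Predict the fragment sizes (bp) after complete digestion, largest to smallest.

91, 51, 45, 25, 14 bp

StuI sites (AGGCCT) start at positions 43, 94, 119, 133.
StuI cuts after base 3 of each site, so after positions 45, 96, 121, 135.
Linear molecule, 4 cuts → 5 fragments:
  1–45 → 45 bp
  46–96 → 51 bp
  97–121 → 25 bp
  122–135 → 14 bp
  136–226 → 91 bp
Sorted largest to smallest: 91, 51, 45, 25, 14 bp.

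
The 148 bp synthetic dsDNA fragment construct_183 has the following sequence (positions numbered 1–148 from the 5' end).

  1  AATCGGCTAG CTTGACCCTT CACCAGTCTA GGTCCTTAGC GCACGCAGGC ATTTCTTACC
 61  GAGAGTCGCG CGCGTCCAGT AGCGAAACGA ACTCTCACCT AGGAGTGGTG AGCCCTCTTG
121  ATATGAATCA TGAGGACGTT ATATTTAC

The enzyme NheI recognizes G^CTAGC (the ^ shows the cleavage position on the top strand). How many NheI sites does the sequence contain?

1

GCTAGC occurs starting at position 6.
NheI cuts at 1 site.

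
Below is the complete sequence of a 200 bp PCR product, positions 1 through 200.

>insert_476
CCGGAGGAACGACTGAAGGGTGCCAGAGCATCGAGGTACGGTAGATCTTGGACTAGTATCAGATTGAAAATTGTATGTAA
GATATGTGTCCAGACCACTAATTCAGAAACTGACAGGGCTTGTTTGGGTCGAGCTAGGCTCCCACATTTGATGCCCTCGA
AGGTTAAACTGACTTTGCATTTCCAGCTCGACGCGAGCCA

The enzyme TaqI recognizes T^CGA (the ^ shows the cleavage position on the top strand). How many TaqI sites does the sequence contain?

4

TCGA occurs starting at positions 31, 129, 157, 188.
TaqI cuts at 4 sites.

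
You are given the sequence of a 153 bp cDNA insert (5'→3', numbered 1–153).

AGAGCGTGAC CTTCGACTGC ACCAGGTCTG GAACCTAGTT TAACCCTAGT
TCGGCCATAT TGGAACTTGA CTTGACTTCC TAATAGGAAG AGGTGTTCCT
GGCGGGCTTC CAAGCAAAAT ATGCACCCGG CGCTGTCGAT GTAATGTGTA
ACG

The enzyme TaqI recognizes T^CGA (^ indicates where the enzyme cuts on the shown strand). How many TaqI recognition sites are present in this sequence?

2

TCGA occurs starting at positions 13, 136.
TaqI cuts at 2 sites.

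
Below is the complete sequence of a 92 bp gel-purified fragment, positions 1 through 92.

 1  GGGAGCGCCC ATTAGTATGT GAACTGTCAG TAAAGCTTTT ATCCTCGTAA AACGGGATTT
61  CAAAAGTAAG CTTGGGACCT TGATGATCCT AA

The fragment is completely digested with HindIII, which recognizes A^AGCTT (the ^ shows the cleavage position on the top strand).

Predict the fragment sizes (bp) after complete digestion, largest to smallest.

HindIII sites (AAGCTT) start at positions 33, 68.
HindIII cuts after the first base of each site, so after positions 33, 68.
Linear molecule, 2 cuts → 3 fragments:
  1–33 → 33 bp
  34–68 → 35 bp
  69–92 → 24 bp
Sorted largest to smallest: 35, 33, 24 bp.

35, 33, 24 bp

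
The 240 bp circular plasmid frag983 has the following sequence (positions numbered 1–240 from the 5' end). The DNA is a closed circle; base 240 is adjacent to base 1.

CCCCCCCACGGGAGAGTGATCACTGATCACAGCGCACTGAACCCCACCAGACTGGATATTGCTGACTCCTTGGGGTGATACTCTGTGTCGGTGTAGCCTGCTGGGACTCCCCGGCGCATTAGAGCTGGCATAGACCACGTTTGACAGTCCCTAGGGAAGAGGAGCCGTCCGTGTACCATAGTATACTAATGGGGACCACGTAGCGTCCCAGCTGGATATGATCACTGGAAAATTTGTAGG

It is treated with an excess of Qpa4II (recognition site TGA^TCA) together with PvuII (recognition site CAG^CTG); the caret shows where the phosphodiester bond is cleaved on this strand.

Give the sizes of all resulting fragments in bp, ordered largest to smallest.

185, 38, 10, 7 bp

Qpa4II sites (TGATCA) start at positions 17, 24, 219.
Qpa4II cuts after base 3 of each site, so after positions 19, 26, 221.
The PvuII site (CAGCTG) starts at position 209.
PvuII cuts after base 3 of each site, so after position 211.
Combined cut positions: 19, 26, 211, 221.
Circular molecule, 4 cuts → 4 fragments:
  20–26 → 7 bp
  27–211 → 185 bp
  212–221 → 10 bp
  222–240 then 1–19 → 19 + 19 = 38 bp
Sorted largest to smallest: 185, 38, 10, 7 bp.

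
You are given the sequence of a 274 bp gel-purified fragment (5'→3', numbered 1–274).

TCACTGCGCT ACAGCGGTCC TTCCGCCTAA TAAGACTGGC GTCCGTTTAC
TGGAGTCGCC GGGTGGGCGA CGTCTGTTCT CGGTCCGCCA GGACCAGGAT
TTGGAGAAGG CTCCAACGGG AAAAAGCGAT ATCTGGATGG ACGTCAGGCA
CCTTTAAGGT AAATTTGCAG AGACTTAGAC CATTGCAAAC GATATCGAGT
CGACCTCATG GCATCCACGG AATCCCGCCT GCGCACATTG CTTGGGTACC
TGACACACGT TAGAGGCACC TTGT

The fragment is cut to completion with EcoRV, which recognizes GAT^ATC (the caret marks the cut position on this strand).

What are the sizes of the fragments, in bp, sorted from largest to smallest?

130, 81, 63 bp

EcoRV sites (GATATC) start at positions 128, 191.
EcoRV cuts after base 3 of each site, so after positions 130, 193.
Linear molecule, 2 cuts → 3 fragments:
  1–130 → 130 bp
  131–193 → 63 bp
  194–274 → 81 bp
Sorted largest to smallest: 130, 81, 63 bp.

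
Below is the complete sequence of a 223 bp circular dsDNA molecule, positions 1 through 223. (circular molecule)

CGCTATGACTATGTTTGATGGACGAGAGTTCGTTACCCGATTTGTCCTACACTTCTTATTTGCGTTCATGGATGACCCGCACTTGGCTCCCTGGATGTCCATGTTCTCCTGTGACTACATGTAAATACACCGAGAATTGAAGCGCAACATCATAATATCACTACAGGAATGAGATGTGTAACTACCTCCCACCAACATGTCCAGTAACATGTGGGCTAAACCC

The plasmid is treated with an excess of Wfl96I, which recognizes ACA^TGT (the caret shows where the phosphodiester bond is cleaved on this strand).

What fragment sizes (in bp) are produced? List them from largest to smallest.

133, 78, 12 bp

Wfl96I sites (ACATGT) start at positions 117, 195, 207.
Wfl96I cuts after base 3 of each site, so after positions 119, 197, 209.
Circular molecule, 3 cuts → 3 fragments:
  120–197 → 78 bp
  198–209 → 12 bp
  210–223 then 1–119 → 14 + 119 = 133 bp
Sorted largest to smallest: 133, 78, 12 bp.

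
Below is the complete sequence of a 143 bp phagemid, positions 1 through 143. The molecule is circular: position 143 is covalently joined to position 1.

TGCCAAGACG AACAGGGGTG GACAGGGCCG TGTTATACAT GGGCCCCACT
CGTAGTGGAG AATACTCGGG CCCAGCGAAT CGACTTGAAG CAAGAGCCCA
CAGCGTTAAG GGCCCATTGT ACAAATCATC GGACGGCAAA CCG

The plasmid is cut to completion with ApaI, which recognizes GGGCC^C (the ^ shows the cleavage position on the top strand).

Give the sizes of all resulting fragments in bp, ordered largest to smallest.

ApaI sites (GGGCCC) start at positions 41, 68, 110.
ApaI cuts after base 5 of each site (before the last base), so after positions 45, 72, 114.
Circular molecule, 3 cuts → 3 fragments:
  46–72 → 27 bp
  73–114 → 42 bp
  115–143 then 1–45 → 29 + 45 = 74 bp
Sorted largest to smallest: 74, 42, 27 bp.

74, 42, 27 bp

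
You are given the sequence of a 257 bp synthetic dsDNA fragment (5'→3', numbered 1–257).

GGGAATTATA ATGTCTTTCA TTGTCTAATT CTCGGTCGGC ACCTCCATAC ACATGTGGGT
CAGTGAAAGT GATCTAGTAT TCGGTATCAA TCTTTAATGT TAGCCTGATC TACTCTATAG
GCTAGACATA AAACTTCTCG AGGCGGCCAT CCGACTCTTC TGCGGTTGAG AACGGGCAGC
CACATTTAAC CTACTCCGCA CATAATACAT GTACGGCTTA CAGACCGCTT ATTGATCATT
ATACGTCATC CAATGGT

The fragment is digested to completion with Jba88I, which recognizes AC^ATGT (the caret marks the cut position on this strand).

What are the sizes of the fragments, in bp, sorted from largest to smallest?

156, 52, 49 bp

Jba88I sites (ACATGT) start at positions 51, 207.
Jba88I cuts after base 2 of each site, so after positions 52, 208.
Linear molecule, 2 cuts → 3 fragments:
  1–52 → 52 bp
  53–208 → 156 bp
  209–257 → 49 bp
Sorted largest to smallest: 156, 52, 49 bp.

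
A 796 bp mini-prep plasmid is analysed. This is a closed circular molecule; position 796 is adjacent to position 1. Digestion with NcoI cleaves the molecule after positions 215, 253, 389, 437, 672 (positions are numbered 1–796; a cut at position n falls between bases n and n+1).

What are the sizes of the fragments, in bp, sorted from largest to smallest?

Circular molecule, 5 cuts → 5 fragments:
  253 − 215 = 38 bp
  389 − 253 = 136 bp
  437 − 389 = 48 bp
  672 − 437 = 235 bp
  wrap: 796 − 672 + 215 = 339 bp
Sorted largest to smallest: 339, 235, 136, 48, 38 bp.

339, 235, 136, 48, 38 bp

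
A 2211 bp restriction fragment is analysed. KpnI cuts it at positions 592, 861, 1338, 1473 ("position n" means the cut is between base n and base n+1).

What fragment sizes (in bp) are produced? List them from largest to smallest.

Linear molecule, 4 cuts → 5 fragments:
  592 − 0 = 592 bp
  861 − 592 = 269 bp
  1338 − 861 = 477 bp
  1473 − 1338 = 135 bp
  2211 − 1473 = 738 bp
Sorted largest to smallest: 738, 592, 477, 269, 135 bp.

738, 592, 477, 269, 135 bp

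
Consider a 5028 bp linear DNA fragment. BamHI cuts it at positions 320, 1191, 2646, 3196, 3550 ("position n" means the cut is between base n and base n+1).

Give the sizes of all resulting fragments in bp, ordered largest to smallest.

1478, 1455, 871, 550, 354, 320 bp

Linear molecule, 5 cuts → 6 fragments:
  320 − 0 = 320 bp
  1191 − 320 = 871 bp
  2646 − 1191 = 1455 bp
  3196 − 2646 = 550 bp
  3550 − 3196 = 354 bp
  5028 − 3550 = 1478 bp
Sorted largest to smallest: 1478, 1455, 871, 550, 354, 320 bp.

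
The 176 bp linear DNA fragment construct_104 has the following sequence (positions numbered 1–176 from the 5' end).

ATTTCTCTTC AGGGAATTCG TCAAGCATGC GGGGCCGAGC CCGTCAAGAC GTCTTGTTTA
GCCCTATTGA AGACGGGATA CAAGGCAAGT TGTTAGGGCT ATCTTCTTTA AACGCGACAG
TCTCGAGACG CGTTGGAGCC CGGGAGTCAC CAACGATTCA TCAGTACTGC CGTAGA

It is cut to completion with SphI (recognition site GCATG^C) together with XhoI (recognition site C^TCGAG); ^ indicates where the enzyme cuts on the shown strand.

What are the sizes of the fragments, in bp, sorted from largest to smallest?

93, 54, 29 bp

The SphI site (GCATGC) starts at position 25.
SphI cuts after base 5 of each site (before the last base), so after position 29.
The XhoI site (CTCGAG) starts at position 122.
XhoI cuts after the first base of each site, so after position 122.
Combined cut positions: 29, 122.
Linear molecule, 2 cuts → 3 fragments:
  1–29 → 29 bp
  30–122 → 93 bp
  123–176 → 54 bp
Sorted largest to smallest: 93, 54, 29 bp.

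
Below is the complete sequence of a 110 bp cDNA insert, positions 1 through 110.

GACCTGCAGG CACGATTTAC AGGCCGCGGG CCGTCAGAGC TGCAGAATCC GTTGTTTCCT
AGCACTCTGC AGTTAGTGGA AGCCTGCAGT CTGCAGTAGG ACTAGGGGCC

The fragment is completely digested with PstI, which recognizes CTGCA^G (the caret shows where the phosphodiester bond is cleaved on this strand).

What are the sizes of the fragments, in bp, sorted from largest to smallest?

36, 27, 17, 15, 8, 7 bp

PstI sites (CTGCAG) start at positions 4, 40, 67, 84, 91.
PstI cuts after base 5 of each site (before the last base), so after positions 8, 44, 71, 88, 95.
Linear molecule, 5 cuts → 6 fragments:
  1–8 → 8 bp
  9–44 → 36 bp
  45–71 → 27 bp
  72–88 → 17 bp
  89–95 → 7 bp
  96–110 → 15 bp
Sorted largest to smallest: 36, 27, 17, 15, 8, 7 bp.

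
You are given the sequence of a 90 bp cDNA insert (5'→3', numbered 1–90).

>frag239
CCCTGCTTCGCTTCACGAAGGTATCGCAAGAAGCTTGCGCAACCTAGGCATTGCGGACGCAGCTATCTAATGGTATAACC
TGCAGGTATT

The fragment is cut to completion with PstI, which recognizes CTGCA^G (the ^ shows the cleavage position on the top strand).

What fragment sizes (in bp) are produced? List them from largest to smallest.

The PstI site (CTGCAG) starts at position 80.
PstI cuts after base 5 of each site (before the last base), so after position 84.
Linear molecule, 1 cut → 2 fragments:
  1–84 → 84 bp
  85–90 → 6 bp
Sorted largest to smallest: 84, 6 bp.

84, 6 bp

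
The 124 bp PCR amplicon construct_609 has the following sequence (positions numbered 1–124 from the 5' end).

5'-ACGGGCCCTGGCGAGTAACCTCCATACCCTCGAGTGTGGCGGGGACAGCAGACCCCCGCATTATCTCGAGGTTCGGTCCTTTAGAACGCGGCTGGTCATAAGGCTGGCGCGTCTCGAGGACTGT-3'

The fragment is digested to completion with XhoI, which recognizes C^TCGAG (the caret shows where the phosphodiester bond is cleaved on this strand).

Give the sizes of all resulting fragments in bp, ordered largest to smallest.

XhoI sites (CTCGAG) start at positions 29, 65, 113.
XhoI cuts after the first base of each site, so after positions 29, 65, 113.
Linear molecule, 3 cuts → 4 fragments:
  1–29 → 29 bp
  30–65 → 36 bp
  66–113 → 48 bp
  114–124 → 11 bp
Sorted largest to smallest: 48, 36, 29, 11 bp.

48, 36, 29, 11 bp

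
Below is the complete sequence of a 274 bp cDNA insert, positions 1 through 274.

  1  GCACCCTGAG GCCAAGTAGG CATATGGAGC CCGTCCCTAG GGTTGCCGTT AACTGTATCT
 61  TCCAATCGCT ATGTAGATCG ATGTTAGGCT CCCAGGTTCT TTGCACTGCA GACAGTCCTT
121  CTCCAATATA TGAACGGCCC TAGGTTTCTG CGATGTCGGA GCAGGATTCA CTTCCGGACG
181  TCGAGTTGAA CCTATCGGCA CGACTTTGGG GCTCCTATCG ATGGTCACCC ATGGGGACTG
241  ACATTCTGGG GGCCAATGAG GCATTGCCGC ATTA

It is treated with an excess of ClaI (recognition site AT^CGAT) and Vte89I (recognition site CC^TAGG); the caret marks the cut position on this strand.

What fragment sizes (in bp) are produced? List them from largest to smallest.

78, 62, 56, 41, 37 bp

ClaI sites (ATCGAT) start at positions 77, 217.
ClaI cuts after base 2 of each site, so after positions 78, 218.
Vte89I sites (CCTAGG) start at positions 36, 139.
Vte89I cuts after base 2 of each site, so after positions 37, 140.
Combined cut positions: 37, 78, 140, 218.
Linear molecule, 4 cuts → 5 fragments:
  1–37 → 37 bp
  38–78 → 41 bp
  79–140 → 62 bp
  141–218 → 78 bp
  219–274 → 56 bp
Sorted largest to smallest: 78, 62, 56, 41, 37 bp.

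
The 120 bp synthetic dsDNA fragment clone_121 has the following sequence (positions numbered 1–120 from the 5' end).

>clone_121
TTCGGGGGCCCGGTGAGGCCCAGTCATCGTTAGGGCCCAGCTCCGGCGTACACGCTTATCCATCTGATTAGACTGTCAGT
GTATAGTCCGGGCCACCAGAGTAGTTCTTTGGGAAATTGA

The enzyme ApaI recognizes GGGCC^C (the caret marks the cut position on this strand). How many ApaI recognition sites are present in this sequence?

GGGCCC occurs starting at positions 6, 33.
ApaI cuts at 2 sites.

2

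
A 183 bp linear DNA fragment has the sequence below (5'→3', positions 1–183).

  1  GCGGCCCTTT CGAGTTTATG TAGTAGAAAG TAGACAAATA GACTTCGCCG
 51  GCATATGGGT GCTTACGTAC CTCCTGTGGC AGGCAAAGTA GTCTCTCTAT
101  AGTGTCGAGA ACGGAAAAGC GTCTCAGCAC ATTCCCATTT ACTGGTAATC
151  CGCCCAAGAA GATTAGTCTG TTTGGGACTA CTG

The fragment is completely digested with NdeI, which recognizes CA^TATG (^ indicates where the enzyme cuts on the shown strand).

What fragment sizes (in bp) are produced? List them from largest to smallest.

The NdeI site (CATATG) starts at position 52.
NdeI cuts after base 2 of each site, so after position 53.
Linear molecule, 1 cut → 2 fragments:
  1–53 → 53 bp
  54–183 → 130 bp
Sorted largest to smallest: 130, 53 bp.

130, 53 bp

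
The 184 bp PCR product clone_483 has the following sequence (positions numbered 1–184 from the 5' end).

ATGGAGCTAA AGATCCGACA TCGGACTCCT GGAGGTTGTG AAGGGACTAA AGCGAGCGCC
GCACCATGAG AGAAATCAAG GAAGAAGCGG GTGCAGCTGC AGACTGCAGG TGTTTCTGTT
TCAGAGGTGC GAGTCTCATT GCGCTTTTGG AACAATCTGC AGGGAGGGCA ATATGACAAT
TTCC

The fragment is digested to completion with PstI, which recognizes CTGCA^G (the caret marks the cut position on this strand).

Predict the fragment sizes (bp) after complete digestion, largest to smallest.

101, 53, 23, 7 bp

PstI sites (CTGCAG) start at positions 97, 104, 157.
PstI cuts after base 5 of each site (before the last base), so after positions 101, 108, 161.
Linear molecule, 3 cuts → 4 fragments:
  1–101 → 101 bp
  102–108 → 7 bp
  109–161 → 53 bp
  162–184 → 23 bp
Sorted largest to smallest: 101, 53, 23, 7 bp.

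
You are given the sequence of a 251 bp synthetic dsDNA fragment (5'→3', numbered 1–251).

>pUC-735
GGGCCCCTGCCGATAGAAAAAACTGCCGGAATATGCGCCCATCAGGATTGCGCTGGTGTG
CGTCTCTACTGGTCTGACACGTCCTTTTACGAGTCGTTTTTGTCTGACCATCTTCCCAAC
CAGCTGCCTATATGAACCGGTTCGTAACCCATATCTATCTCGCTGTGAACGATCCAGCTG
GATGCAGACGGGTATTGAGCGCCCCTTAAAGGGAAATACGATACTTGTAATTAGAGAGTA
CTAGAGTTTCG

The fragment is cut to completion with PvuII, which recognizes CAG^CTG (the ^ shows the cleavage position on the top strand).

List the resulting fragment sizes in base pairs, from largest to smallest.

123, 74, 54 bp

PvuII sites (CAGCTG) start at positions 121, 175.
PvuII cuts after base 3 of each site, so after positions 123, 177.
Linear molecule, 2 cuts → 3 fragments:
  1–123 → 123 bp
  124–177 → 54 bp
  178–251 → 74 bp
Sorted largest to smallest: 123, 74, 54 bp.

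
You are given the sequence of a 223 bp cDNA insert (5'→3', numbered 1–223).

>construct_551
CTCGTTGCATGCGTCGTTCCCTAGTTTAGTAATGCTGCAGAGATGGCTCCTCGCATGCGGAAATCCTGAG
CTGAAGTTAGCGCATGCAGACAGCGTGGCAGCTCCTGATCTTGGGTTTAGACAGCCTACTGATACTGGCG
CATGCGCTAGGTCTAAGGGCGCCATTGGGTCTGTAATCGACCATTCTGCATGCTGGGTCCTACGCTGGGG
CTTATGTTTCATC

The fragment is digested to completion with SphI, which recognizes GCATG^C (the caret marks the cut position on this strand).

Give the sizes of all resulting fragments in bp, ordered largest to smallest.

58, 48, 46, 31, 29, 11 bp

SphI sites (GCATGC) start at positions 7, 53, 82, 140, 188.
SphI cuts after base 5 of each site (before the last base), so after positions 11, 57, 86, 144, 192.
Linear molecule, 5 cuts → 6 fragments:
  1–11 → 11 bp
  12–57 → 46 bp
  58–86 → 29 bp
  87–144 → 58 bp
  145–192 → 48 bp
  193–223 → 31 bp
Sorted largest to smallest: 58, 48, 46, 31, 29, 11 bp.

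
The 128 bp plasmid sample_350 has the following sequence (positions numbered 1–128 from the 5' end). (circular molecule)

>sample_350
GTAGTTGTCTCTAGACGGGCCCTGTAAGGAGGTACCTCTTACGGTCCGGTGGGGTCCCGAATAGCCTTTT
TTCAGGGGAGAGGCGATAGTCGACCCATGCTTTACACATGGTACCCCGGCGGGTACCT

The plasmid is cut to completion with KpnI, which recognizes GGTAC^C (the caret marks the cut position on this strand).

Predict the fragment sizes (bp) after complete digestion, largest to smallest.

79, 37, 12 bp

KpnI sites (GGTACC) start at positions 31, 110, 122.
KpnI cuts after base 5 of each site (before the last base), so after positions 35, 114, 126.
Circular molecule, 3 cuts → 3 fragments:
  36–114 → 79 bp
  115–126 → 12 bp
  127–128 then 1–35 → 2 + 35 = 37 bp
Sorted largest to smallest: 79, 37, 12 bp.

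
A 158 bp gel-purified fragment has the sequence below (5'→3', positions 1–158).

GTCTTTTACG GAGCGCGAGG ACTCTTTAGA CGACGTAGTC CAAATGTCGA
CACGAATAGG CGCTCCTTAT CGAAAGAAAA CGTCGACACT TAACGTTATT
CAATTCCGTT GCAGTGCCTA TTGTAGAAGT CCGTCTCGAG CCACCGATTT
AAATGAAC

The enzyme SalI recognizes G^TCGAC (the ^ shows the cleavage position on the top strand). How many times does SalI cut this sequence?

GTCGAC occurs starting at positions 46, 82.
SalI cuts at 2 sites.

2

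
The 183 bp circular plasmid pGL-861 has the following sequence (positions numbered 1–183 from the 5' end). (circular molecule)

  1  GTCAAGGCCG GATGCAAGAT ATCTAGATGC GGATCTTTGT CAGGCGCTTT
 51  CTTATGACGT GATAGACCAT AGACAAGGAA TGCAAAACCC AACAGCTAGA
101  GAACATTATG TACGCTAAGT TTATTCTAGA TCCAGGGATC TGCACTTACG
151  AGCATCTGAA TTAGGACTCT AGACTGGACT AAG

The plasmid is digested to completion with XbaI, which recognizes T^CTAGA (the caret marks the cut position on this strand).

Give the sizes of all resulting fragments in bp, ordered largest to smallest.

103, 43, 37 bp

XbaI sites (TCTAGA) start at positions 22, 125, 168.
XbaI cuts after the first base of each site, so after positions 22, 125, 168.
Circular molecule, 3 cuts → 3 fragments:
  23–125 → 103 bp
  126–168 → 43 bp
  169–183 then 1–22 → 15 + 22 = 37 bp
Sorted largest to smallest: 103, 43, 37 bp.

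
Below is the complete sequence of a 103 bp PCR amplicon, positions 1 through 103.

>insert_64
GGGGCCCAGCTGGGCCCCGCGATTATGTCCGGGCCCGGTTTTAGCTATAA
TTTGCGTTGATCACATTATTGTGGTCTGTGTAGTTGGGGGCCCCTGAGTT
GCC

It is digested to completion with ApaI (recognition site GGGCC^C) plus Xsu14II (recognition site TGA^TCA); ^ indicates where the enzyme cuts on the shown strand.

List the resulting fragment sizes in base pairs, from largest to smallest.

ApaI sites (GGGCCC) start at positions 2, 12, 31, 88.
ApaI cuts after base 5 of each site (before the last base), so after positions 6, 16, 35, 92.
The Xsu14II site (TGATCA) starts at position 58.
Xsu14II cuts after base 3 of each site, so after position 60.
Combined cut positions: 6, 16, 35, 60, 92.
Linear molecule, 5 cuts → 6 fragments:
  1–6 → 6 bp
  7–16 → 10 bp
  17–35 → 19 bp
  36–60 → 25 bp
  61–92 → 32 bp
  93–103 → 11 bp
Sorted largest to smallest: 32, 25, 19, 11, 10, 6 bp.

32, 25, 19, 11, 10, 6 bp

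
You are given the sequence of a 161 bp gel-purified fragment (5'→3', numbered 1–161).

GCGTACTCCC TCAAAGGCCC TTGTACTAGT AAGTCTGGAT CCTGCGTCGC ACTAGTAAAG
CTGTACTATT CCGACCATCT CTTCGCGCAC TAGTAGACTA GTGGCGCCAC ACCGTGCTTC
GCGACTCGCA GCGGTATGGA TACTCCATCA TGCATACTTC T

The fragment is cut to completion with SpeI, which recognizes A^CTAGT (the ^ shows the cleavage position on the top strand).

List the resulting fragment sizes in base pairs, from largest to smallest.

64, 38, 26, 25, 8 bp

SpeI sites (ACTAGT) start at positions 25, 51, 89, 97.
SpeI cuts after the first base of each site, so after positions 25, 51, 89, 97.
Linear molecule, 4 cuts → 5 fragments:
  1–25 → 25 bp
  26–51 → 26 bp
  52–89 → 38 bp
  90–97 → 8 bp
  98–161 → 64 bp
Sorted largest to smallest: 64, 38, 26, 25, 8 bp.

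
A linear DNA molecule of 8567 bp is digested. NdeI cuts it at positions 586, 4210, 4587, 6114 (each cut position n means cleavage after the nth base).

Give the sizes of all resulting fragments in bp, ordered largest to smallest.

Linear molecule, 4 cuts → 5 fragments:
  586 − 0 = 586 bp
  4210 − 586 = 3624 bp
  4587 − 4210 = 377 bp
  6114 − 4587 = 1527 bp
  8567 − 6114 = 2453 bp
Sorted largest to smallest: 3624, 2453, 1527, 586, 377 bp.

3624, 2453, 1527, 586, 377 bp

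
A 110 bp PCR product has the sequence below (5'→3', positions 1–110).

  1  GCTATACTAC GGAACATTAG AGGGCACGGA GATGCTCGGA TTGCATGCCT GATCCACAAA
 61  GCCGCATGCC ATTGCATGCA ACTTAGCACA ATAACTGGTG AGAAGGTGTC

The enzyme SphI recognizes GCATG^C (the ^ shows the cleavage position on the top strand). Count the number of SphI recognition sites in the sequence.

3

GCATGC occurs starting at positions 43, 64, 74.
SphI cuts at 3 sites.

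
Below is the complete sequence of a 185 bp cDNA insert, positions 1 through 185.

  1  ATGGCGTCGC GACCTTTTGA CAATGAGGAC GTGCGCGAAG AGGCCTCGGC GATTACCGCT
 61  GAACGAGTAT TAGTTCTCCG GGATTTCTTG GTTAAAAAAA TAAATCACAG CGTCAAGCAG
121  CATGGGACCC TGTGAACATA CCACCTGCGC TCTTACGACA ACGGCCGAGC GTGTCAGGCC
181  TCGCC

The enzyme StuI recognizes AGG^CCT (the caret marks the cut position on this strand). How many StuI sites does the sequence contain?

2

AGGCCT occurs starting at positions 41, 176.
StuI cuts at 2 sites.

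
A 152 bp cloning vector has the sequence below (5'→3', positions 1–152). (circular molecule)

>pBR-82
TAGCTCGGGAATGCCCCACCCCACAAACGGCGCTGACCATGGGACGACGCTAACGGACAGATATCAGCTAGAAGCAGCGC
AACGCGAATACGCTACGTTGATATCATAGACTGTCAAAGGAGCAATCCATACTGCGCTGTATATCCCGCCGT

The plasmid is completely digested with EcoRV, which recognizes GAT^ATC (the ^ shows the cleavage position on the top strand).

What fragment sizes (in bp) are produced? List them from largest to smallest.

112, 40 bp

EcoRV sites (GATATC) start at positions 60, 100.
EcoRV cuts after base 3 of each site, so after positions 62, 102.
Circular molecule, 2 cuts → 2 fragments:
  63–102 → 40 bp
  103–152 then 1–62 → 50 + 62 = 112 bp
Sorted largest to smallest: 112, 40 bp.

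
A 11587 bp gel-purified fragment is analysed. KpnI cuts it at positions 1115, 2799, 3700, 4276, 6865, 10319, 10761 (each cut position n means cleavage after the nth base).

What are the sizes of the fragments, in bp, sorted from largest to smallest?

3454, 2589, 1684, 1115, 901, 826, 576, 442 bp

Linear molecule, 7 cuts → 8 fragments:
  1115 − 0 = 1115 bp
  2799 − 1115 = 1684 bp
  3700 − 2799 = 901 bp
  4276 − 3700 = 576 bp
  6865 − 4276 = 2589 bp
  10319 − 6865 = 3454 bp
  10761 − 10319 = 442 bp
  11587 − 10761 = 826 bp
Sorted largest to smallest: 3454, 2589, 1684, 1115, 901, 826, 576, 442 bp.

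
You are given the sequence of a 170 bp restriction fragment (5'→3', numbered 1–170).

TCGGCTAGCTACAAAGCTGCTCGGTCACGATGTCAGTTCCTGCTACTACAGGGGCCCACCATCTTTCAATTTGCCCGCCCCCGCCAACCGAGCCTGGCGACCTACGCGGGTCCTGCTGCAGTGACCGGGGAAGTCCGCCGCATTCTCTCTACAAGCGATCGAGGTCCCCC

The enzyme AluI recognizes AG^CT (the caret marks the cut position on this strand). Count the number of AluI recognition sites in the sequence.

AGCT occurs starting at positions 7, 15.
AluI cuts at 2 sites.

2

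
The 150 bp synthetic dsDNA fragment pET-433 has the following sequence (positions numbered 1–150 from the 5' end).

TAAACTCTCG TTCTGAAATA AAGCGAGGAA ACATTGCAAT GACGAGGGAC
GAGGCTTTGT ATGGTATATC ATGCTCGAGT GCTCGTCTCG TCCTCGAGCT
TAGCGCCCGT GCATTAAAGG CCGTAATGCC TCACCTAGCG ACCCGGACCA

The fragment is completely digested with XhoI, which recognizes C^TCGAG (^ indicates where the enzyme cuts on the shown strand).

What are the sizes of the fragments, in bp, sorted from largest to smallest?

XhoI sites (CTCGAG) start at positions 74, 93.
XhoI cuts after the first base of each site, so after positions 74, 93.
Linear molecule, 2 cuts → 3 fragments:
  1–74 → 74 bp
  75–93 → 19 bp
  94–150 → 57 bp
Sorted largest to smallest: 74, 57, 19 bp.

74, 57, 19 bp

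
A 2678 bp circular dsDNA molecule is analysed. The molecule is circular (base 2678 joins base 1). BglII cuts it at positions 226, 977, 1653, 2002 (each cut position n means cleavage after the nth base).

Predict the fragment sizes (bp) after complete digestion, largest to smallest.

902, 751, 676, 349 bp

Circular molecule, 4 cuts → 4 fragments:
  977 − 226 = 751 bp
  1653 − 977 = 676 bp
  2002 − 1653 = 349 bp
  wrap: 2678 − 2002 + 226 = 902 bp
Sorted largest to smallest: 902, 751, 676, 349 bp.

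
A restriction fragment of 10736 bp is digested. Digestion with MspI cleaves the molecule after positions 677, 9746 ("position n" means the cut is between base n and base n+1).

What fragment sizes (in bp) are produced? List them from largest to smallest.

Linear molecule, 2 cuts → 3 fragments:
  677 − 0 = 677 bp
  9746 − 677 = 9069 bp
  10736 − 9746 = 990 bp
Sorted largest to smallest: 9069, 990, 677 bp.

9069, 990, 677 bp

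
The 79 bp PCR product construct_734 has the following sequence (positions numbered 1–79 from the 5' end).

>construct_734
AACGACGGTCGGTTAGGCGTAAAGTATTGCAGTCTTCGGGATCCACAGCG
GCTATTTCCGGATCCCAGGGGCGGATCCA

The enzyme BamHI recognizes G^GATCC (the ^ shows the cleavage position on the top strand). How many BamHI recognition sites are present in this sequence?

GGATCC occurs starting at positions 39, 60, 73.
BamHI cuts at 3 sites.

3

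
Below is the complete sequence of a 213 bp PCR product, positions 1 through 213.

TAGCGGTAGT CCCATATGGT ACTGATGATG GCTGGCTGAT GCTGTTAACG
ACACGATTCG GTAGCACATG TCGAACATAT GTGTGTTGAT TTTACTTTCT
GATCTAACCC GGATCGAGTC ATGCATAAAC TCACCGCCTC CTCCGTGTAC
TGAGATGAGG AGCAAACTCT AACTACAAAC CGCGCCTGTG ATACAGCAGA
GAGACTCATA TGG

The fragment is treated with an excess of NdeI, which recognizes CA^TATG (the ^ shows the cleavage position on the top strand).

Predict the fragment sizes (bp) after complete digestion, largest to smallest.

131, 63, 14, 5 bp

NdeI sites (CATATG) start at positions 13, 76, 207.
NdeI cuts after base 2 of each site, so after positions 14, 77, 208.
Linear molecule, 3 cuts → 4 fragments:
  1–14 → 14 bp
  15–77 → 63 bp
  78–208 → 131 bp
  209–213 → 5 bp
Sorted largest to smallest: 131, 63, 14, 5 bp.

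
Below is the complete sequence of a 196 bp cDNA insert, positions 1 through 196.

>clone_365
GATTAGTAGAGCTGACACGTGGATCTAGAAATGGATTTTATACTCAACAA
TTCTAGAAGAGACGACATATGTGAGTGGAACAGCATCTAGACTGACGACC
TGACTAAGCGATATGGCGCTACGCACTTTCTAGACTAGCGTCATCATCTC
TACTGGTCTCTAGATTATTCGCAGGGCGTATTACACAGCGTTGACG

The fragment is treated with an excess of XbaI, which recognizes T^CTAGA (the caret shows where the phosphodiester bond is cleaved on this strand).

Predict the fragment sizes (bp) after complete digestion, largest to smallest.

43, 37, 34, 30, 28, 24 bp

XbaI sites (TCTAGA) start at positions 24, 52, 86, 129, 159.
XbaI cuts after the first base of each site, so after positions 24, 52, 86, 129, 159.
Linear molecule, 5 cuts → 6 fragments:
  1–24 → 24 bp
  25–52 → 28 bp
  53–86 → 34 bp
  87–129 → 43 bp
  130–159 → 30 bp
  160–196 → 37 bp
Sorted largest to smallest: 43, 37, 34, 30, 28, 24 bp.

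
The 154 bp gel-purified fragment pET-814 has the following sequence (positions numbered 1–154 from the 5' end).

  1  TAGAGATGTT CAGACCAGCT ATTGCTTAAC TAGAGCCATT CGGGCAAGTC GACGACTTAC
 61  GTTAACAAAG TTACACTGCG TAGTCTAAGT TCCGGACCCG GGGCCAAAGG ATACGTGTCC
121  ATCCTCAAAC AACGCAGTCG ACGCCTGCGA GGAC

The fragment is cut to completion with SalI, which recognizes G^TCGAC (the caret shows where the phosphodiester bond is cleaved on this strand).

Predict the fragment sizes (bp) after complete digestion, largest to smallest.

SalI sites (GTCGAC) start at positions 48, 137.
SalI cuts after the first base of each site, so after positions 48, 137.
Linear molecule, 2 cuts → 3 fragments:
  1–48 → 48 bp
  49–137 → 89 bp
  138–154 → 17 bp
Sorted largest to smallest: 89, 48, 17 bp.

89, 48, 17 bp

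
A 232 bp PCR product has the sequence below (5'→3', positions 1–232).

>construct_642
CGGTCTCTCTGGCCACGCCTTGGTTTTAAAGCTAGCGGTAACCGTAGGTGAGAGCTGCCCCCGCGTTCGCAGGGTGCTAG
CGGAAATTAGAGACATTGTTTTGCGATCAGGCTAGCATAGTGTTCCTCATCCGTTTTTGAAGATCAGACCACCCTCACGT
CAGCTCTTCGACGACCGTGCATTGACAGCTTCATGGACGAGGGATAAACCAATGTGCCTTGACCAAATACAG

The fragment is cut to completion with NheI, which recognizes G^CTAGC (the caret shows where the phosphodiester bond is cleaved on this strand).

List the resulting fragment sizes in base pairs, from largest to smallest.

NheI sites (GCTAGC) start at positions 31, 76, 111.
NheI cuts after the first base of each site, so after positions 31, 76, 111.
Linear molecule, 3 cuts → 4 fragments:
  1–31 → 31 bp
  32–76 → 45 bp
  77–111 → 35 bp
  112–232 → 121 bp
Sorted largest to smallest: 121, 45, 35, 31 bp.

121, 45, 35, 31 bp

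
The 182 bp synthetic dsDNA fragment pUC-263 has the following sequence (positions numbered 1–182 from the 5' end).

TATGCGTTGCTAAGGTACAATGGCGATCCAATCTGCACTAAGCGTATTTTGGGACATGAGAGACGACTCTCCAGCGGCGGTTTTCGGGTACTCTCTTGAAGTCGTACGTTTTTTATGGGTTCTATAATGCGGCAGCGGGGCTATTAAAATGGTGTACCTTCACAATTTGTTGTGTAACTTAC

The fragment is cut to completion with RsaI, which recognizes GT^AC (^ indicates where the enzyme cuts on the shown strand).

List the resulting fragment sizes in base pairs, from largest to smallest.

73, 50, 27, 16, 16 bp

RsaI sites (GTAC) start at positions 15, 88, 104, 154.
RsaI cuts after base 2 of each site, so after positions 16, 89, 105, 155.
Linear molecule, 4 cuts → 5 fragments:
  1–16 → 16 bp
  17–89 → 73 bp
  90–105 → 16 bp
  106–155 → 50 bp
  156–182 → 27 bp
Sorted largest to smallest: 73, 50, 27, 16, 16 bp.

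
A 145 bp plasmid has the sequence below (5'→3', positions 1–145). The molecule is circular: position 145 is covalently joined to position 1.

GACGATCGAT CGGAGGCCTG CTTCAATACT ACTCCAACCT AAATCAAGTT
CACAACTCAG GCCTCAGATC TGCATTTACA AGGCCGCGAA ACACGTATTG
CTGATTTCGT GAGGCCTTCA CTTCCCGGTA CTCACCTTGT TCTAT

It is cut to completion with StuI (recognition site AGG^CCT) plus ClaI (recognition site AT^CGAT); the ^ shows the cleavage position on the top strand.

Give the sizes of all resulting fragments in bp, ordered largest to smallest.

StuI sites (AGGCCT) start at positions 14, 59, 112.
StuI cuts after base 3 of each site, so after positions 16, 61, 114.
The ClaI site (ATCGAT) starts at position 5.
ClaI cuts after base 2 of each site, so after position 6.
Combined cut positions: 6, 16, 61, 114.
Circular molecule, 4 cuts → 4 fragments:
  7–16 → 10 bp
  17–61 → 45 bp
  62–114 → 53 bp
  115–145 then 1–6 → 31 + 6 = 37 bp
Sorted largest to smallest: 53, 45, 37, 10 bp.

53, 45, 37, 10 bp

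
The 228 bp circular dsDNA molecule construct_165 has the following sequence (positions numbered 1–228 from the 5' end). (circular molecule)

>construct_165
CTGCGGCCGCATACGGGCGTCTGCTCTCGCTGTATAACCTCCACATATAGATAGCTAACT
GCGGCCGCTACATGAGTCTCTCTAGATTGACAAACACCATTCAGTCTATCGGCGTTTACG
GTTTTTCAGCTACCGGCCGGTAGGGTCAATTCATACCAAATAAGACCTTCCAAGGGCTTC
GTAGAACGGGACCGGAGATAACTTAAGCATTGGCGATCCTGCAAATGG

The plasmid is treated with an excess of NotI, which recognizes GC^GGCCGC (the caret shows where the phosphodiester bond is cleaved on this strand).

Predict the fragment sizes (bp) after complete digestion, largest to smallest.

170, 58 bp

NotI sites (GCGGCCGC) start at positions 3, 61.
NotI cuts after base 2 of each site, so after positions 4, 62.
Circular molecule, 2 cuts → 2 fragments:
  5–62 → 58 bp
  63–228 then 1–4 → 166 + 4 = 170 bp
Sorted largest to smallest: 170, 58 bp.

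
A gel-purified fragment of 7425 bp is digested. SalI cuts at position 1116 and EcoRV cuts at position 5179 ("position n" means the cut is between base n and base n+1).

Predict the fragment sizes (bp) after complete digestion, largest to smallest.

Combined cut positions (sorted): 1116, 5179.
Linear molecule, 2 cuts → 3 fragments:
  1116 − 0 = 1116 bp
  5179 − 1116 = 4063 bp
  7425 − 5179 = 2246 bp
Sorted largest to smallest: 4063, 2246, 1116 bp.

4063, 2246, 1116 bp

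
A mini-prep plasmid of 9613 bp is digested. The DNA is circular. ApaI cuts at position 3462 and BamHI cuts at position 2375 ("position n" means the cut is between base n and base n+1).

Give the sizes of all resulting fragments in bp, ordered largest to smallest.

8526, 1087 bp

Combined cut positions (sorted): 2375, 3462.
Circular molecule, 2 cuts → 2 fragments:
  3462 − 2375 = 1087 bp
  wrap: 9613 − 3462 + 2375 = 8526 bp
Sorted largest to smallest: 8526, 1087 bp.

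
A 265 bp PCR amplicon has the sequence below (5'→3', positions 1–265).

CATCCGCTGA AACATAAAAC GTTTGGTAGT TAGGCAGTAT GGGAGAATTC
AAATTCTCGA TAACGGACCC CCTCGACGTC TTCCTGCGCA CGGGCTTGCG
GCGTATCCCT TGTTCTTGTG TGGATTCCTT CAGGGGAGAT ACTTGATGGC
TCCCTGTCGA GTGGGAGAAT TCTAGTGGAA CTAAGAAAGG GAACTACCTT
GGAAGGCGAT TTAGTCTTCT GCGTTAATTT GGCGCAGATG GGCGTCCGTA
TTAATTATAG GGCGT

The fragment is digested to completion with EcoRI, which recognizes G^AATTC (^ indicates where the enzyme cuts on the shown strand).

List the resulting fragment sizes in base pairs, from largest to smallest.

EcoRI sites (GAATTC) start at positions 45, 167.
EcoRI cuts after the first base of each site, so after positions 45, 167.
Linear molecule, 2 cuts → 3 fragments:
  1–45 → 45 bp
  46–167 → 122 bp
  168–265 → 98 bp
Sorted largest to smallest: 122, 98, 45 bp.

122, 98, 45 bp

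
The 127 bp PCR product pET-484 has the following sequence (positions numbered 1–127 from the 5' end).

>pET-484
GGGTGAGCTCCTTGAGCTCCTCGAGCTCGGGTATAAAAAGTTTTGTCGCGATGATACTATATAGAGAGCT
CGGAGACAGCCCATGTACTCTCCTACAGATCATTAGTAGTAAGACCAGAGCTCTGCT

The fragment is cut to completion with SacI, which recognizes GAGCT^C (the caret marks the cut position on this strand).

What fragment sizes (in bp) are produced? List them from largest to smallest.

SacI sites (GAGCTC) start at positions 5, 14, 23, 66, 118.
SacI cuts after base 5 of each site (before the last base), so after positions 9, 18, 27, 70, 122.
Linear molecule, 5 cuts → 6 fragments:
  1–9 → 9 bp
  10–18 → 9 bp
  19–27 → 9 bp
  28–70 → 43 bp
  71–122 → 52 bp
  123–127 → 5 bp
Sorted largest to smallest: 52, 43, 9, 9, 9, 5 bp.

52, 43, 9, 9, 9, 5 bp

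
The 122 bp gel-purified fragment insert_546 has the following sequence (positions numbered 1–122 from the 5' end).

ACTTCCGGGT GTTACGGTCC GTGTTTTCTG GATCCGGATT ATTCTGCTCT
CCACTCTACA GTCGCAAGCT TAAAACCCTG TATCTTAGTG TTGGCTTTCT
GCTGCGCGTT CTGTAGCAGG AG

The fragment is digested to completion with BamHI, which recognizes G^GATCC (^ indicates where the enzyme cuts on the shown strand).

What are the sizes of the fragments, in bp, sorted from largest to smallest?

The BamHI site (GGATCC) starts at position 30.
BamHI cuts after the first base of each site, so after position 30.
Linear molecule, 1 cut → 2 fragments:
  1–30 → 30 bp
  31–122 → 92 bp
Sorted largest to smallest: 92, 30 bp.

92, 30 bp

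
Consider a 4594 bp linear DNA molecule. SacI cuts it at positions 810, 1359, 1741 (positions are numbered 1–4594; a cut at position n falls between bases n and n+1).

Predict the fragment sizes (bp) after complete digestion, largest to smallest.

2853, 810, 549, 382 bp

Linear molecule, 3 cuts → 4 fragments:
  810 − 0 = 810 bp
  1359 − 810 = 549 bp
  1741 − 1359 = 382 bp
  4594 − 1741 = 2853 bp
Sorted largest to smallest: 2853, 810, 549, 382 bp.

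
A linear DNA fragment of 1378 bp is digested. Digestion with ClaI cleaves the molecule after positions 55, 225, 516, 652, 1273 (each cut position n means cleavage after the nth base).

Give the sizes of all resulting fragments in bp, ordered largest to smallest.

621, 291, 170, 136, 105, 55 bp

Linear molecule, 5 cuts → 6 fragments:
  55 − 0 = 55 bp
  225 − 55 = 170 bp
  516 − 225 = 291 bp
  652 − 516 = 136 bp
  1273 − 652 = 621 bp
  1378 − 1273 = 105 bp
Sorted largest to smallest: 621, 291, 170, 136, 105, 55 bp.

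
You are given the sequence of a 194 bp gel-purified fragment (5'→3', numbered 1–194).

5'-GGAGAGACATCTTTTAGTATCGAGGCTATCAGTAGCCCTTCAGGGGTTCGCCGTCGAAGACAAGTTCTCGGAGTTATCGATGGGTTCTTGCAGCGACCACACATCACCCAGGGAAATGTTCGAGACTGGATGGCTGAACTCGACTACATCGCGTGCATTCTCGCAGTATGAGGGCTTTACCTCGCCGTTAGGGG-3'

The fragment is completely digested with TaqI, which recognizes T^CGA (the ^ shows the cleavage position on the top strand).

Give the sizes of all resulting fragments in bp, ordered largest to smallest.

TaqI sites (TCGA) start at positions 20, 54, 77, 120, 140.
TaqI cuts after the first base of each site, so after positions 20, 54, 77, 120, 140.
Linear molecule, 5 cuts → 6 fragments:
  1–20 → 20 bp
  21–54 → 34 bp
  55–77 → 23 bp
  78–120 → 43 bp
  121–140 → 20 bp
  141–194 → 54 bp
Sorted largest to smallest: 54, 43, 34, 23, 20, 20 bp.

54, 43, 34, 23, 20, 20 bp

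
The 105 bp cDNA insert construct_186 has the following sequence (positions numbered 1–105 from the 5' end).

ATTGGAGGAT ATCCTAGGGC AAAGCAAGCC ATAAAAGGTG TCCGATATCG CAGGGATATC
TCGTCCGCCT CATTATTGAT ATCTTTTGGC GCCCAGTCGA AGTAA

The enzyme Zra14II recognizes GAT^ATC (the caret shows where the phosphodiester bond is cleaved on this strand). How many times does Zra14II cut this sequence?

4

GATATC occurs starting at positions 8, 44, 55, 78.
Zra14II cuts at 4 sites.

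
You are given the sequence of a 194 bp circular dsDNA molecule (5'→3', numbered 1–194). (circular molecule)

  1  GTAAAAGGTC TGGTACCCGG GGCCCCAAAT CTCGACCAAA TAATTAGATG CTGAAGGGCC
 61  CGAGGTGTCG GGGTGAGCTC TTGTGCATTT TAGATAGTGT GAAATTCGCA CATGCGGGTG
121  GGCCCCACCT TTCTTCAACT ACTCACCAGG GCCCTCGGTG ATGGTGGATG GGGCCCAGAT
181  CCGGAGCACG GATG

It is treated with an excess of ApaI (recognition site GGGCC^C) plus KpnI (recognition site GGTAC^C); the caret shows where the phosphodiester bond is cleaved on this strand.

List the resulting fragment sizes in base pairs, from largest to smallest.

ApaI sites (GGGCCC) start at positions 20, 56, 120, 149, 171.
ApaI cuts after base 5 of each site (before the last base), so after positions 24, 60, 124, 153, 175.
The KpnI site (GGTACC) starts at position 12.
KpnI cuts after base 5 of each site (before the last base), so after position 16.
Combined cut positions: 16, 24, 60, 124, 153, 175.
Circular molecule, 6 cuts → 6 fragments:
  17–24 → 8 bp
  25–60 → 36 bp
  61–124 → 64 bp
  125–153 → 29 bp
  154–175 → 22 bp
  176–194 then 1–16 → 19 + 16 = 35 bp
Sorted largest to smallest: 64, 36, 35, 29, 22, 8 bp.

64, 36, 35, 29, 22, 8 bp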